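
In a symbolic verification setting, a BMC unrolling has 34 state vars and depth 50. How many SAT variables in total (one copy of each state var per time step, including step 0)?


BMC unrolls to depth k, creating one copy of each state var for steps 0..k.
Step count = 50 + 1 = 51 (steps 0 through 50)
Vars per step = 34
Total = 34 * 51 = 1734

1734


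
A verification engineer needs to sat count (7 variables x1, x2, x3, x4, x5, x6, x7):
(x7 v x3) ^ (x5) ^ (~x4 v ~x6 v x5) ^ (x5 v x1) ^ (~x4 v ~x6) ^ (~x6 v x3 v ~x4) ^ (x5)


CNF with 7 clauses over 7 vars (128 assignments).
An assignment satisfies CNF iff every clause has >=1 true literal.
Check each row (bits = x1,x2,x3,x4,x5,x6,x7; clause T/F shown):
  row 0 [0000000]: clauses=FFTFTTF -> 0
  row 1 [0000001]: clauses=TFTFTTF -> 0
  row 2 [0000010]: clauses=FFTFTTF -> 0
  row 3 [0000011]: clauses=TFTFTTF -> 0
  row 4 [0000100]: clauses=FTTTTTT -> 0
  (every remaining row is evaluated the same way; all 128 results are listed next)
Full result column, 8 rows per line (x1,x2,x3,x4 fixed per line; x5,x6,x7 runs 000..111 left to right):
  rows 0-7 [x1,x2,x3,x4=0000]: 00000101  (ones: 2)
  rows 8-15 [x1,x2,x3,x4=0001]: 00000100  (ones: 1)
  rows 16-23 [x1,x2,x3,x4=0010]: 00001111  (ones: 4)
  rows 24-31 [x1,x2,x3,x4=0011]: 00001100  (ones: 2)
  rows 32-39 [x1,x2,x3,x4=0100]: 00000101  (ones: 2)
  rows 40-47 [x1,x2,x3,x4=0101]: 00000100  (ones: 1)
  rows 48-55 [x1,x2,x3,x4=0110]: 00001111  (ones: 4)
  rows 56-63 [x1,x2,x3,x4=0111]: 00001100  (ones: 2)
  rows 64-71 [x1,x2,x3,x4=1000]: 00000101  (ones: 2)
  rows 72-79 [x1,x2,x3,x4=1001]: 00000100  (ones: 1)
  rows 80-87 [x1,x2,x3,x4=1010]: 00001111  (ones: 4)
  rows 88-95 [x1,x2,x3,x4=1011]: 00001100  (ones: 2)
  rows 96-103 [x1,x2,x3,x4=1100]: 00000101  (ones: 2)
  rows 104-111 [x1,x2,x3,x4=1101]: 00000100  (ones: 1)
  rows 112-119 [x1,x2,x3,x4=1110]: 00001111  (ones: 4)
  rows 120-127 [x1,x2,x3,x4=1111]: 00001100  (ones: 2)
Satisfying assignments = 2+1+4+2+2+1+4+2+2+1+4+2+2+1+4+2 = 36

36


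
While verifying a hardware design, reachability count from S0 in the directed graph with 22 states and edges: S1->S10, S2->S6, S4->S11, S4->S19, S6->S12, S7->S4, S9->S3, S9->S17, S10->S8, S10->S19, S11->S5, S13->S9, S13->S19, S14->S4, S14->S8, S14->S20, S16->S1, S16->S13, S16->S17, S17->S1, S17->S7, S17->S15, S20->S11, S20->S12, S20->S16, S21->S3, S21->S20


BFS from S0:
  layer 0: {S0}
Reachable set: {S0}
Count = 1

1


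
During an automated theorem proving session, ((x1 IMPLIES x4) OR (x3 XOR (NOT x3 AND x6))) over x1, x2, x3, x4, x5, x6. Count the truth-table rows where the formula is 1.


Formula: ((x1 IMPLIES x4) OR (x3 XOR (NOT x3 AND x6))) over 6 vars (64 rows)
Evaluate each row (x1, x2, x3, x4, x5, x6 as bits, MSB first):
  row 0 [000000]: ((0 IMPLIES 0) OR (0 XOR (NOT 0 AND 0))) -> 1
  row 1 [000001]: ((0 IMPLIES 0) OR (0 XOR (NOT 0 AND 1))) -> 1
  row 2 [000010]: ((0 IMPLIES 0) OR (0 XOR (NOT 0 AND 0))) -> 1
  row 3 [000011]: ((0 IMPLIES 0) OR (0 XOR (NOT 0 AND 1))) -> 1
  row 4 [000100]: ((0 IMPLIES 1) OR (0 XOR (NOT 0 AND 0))) -> 1
  (every remaining row is evaluated the same way; all 64 results are listed next)
Full result column, 8 rows per line (x1,x2,x3 fixed per line; x4,x5,x6 runs 000..111 left to right):
  rows 0-7 [x1,x2,x3=000]: 11111111  (ones: 8)
  rows 8-15 [x1,x2,x3=001]: 11111111  (ones: 8)
  rows 16-23 [x1,x2,x3=010]: 11111111  (ones: 8)
  rows 24-31 [x1,x2,x3=011]: 11111111  (ones: 8)
  rows 32-39 [x1,x2,x3=100]: 01011111  (ones: 6)
  rows 40-47 [x1,x2,x3=101]: 11111111  (ones: 8)
  rows 48-55 [x1,x2,x3=110]: 01011111  (ones: 6)
  rows 56-63 [x1,x2,x3=111]: 11111111  (ones: 8)
Count of 1-rows = 8+8+8+8+6+8+6+8 = 60

60


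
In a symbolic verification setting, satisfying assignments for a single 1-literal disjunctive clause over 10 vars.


Step 1: Total=2^10=1024
Step 2: Unsat when all 1 false: 2^9=512
Step 3: Sat=1024-512=512

512


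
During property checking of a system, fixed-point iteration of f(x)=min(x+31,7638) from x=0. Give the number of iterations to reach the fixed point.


Step 1: x=0, cap=7638, increment=31
Step 2: x grows by 31 each step until capped at 7638; fixed point is x=7638
Step 3: iterations = ceil(7638/31) = 247

247


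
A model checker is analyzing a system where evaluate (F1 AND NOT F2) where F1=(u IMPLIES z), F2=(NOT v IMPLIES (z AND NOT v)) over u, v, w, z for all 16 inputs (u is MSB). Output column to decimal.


F1 = (u IMPLIES z)
F2 = (NOT v IMPLIES (z AND NOT v))
Counterexample to F1=>F2 is where F1=1 and F2=0.
Evaluate each row (bits = u,v,w,z, MSB first):
  row 0 [0000]: F1=1 F2=0 -> F1&~F2 -> 1
  row 1 [0001]: F1=1 F2=1 -> F1&~F2 -> 0
  row 2 [0010]: F1=1 F2=0 -> F1&~F2 -> 1
  row 3 [0011]: F1=1 F2=1 -> F1&~F2 -> 0
  row 4 [0100]: F1=1 F2=1 -> F1&~F2 -> 0
  row 5 [0101]: F1=1 F2=1 -> F1&~F2 -> 0
  row 6 [0110]: F1=1 F2=1 -> F1&~F2 -> 0
  row 7 [0111]: F1=1 F2=1 -> F1&~F2 -> 0
  row 8 [1000]: F1=0 F2=0 -> F1&~F2 -> 0
  row 9 [1001]: F1=1 F2=1 -> F1&~F2 -> 0
  row 10 [1010]: F1=0 F2=0 -> F1&~F2 -> 0
  row 11 [1011]: F1=1 F2=1 -> F1&~F2 -> 0
  row 12 [1100]: F1=0 F2=1 -> F1&~F2 -> 0
  row 13 [1101]: F1=1 F2=1 -> F1&~F2 -> 0
  row 14 [1110]: F1=0 F2=1 -> F1&~F2 -> 0
  row 15 [1111]: F1=1 F2=1 -> F1&~F2 -> 0
Full result column, 4 rows per line (u,v fixed per line; w,z runs 00..11 left to right):
  rows 0-3 [u,v=00]: 1010  = hex A
  rows 4-7 [u,v=01]: 0000  = hex 0
  rows 8-11 [u,v=10]: 0000  = hex 0
  rows 12-15 [u,v=11]: 0000  = hex 0
Counterexample vector (row 0 .. row 15) = 1010000000000000
Output column grouped in 4s = 1010 0000 0000 0000 = 0xA000
Convert to decimal digit by digit (value = value*16 + digit):
  A -> 10
  10*16 + 0 = 160
  160*16 + 0 = 2560
  2560*16 + 0 = 40960
Decimal = 40960

40960


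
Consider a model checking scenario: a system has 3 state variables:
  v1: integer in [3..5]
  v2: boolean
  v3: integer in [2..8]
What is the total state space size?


State space = product of domain sizes of all variables.
Domain sizes:
  v1 (integer in [3..5]): 3
  v2 (boolean): 2
  v3 (integer in [2..8]): 7
Product = 3 * 2 * 7 = 42

42


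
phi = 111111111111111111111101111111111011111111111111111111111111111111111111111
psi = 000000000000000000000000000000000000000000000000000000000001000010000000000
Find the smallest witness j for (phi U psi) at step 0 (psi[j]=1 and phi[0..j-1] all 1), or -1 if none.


(phi U psi) at 0: need smallest j with psi[j]=1 and phi[i]=1 for all i in [0,j).
Scan from step 0:
  step 0: phi=1, psi=0 -> continue
  step 1: phi=1, psi=0 -> continue
  step 2: phi=1, psi=0 -> continue
  step 3: phi=1, psi=0 -> continue
  step 22: phi=0 -> phi-prefix broken from here
  step 59: psi=1 but phi already failed -> not a witness
  step 64: psi=1 but phi already failed -> not a witness
  end of trace: no witness -> -1
Witness step = -1

-1


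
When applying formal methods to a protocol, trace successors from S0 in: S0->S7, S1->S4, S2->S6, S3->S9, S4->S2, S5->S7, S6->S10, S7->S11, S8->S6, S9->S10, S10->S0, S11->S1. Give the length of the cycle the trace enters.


Trace from S0 until a state repeats:
  S0 -> S7 -> S11 -> S1 -> S4 -> S2 -> S6 -> S10 -> S0
S0 first seen at step 0, revisited at step 8.
Cycle length = 8 - 0 = 8

8


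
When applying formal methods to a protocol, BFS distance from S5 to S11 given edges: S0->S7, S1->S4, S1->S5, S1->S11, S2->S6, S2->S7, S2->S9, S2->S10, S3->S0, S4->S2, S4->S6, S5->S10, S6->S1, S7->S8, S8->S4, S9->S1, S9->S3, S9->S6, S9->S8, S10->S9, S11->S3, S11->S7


BFS layer-by-layer from S5:
  dist 0: {S5}
  dist 1: {S10}
  dist 2: {S9}
  dist 3: {S1, S3, S6, S8}
  dist 4: {S0, S4, S11}
  -> S11 reached at distance 4
Shortest path length = 4

4


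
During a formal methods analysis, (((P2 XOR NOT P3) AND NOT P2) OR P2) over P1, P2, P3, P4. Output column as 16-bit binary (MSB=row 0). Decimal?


Formula: (((P2 XOR NOT P3) AND NOT P2) OR P2) over P1, P2, P3, P4 (16 rows)
Evaluate each row (bits = P1,P2,P3,P4, MSB first):
  row 0 [0000]: (((0 XOR NOT 0) AND NOT 0) OR 0) -> 1
  row 1 [0001]: (((0 XOR NOT 0) AND NOT 0) OR 0) -> 1
  row 2 [0010]: (((0 XOR NOT 1) AND NOT 0) OR 0) -> 0
  row 3 [0011]: (((0 XOR NOT 1) AND NOT 0) OR 0) -> 0
  row 4 [0100]: (((1 XOR NOT 0) AND NOT 1) OR 1) -> 1
  row 5 [0101]: (((1 XOR NOT 0) AND NOT 1) OR 1) -> 1
  row 6 [0110]: (((1 XOR NOT 1) AND NOT 1) OR 1) -> 1
  row 7 [0111]: (((1 XOR NOT 1) AND NOT 1) OR 1) -> 1
  row 8 [1000]: (((0 XOR NOT 0) AND NOT 0) OR 0) -> 1
  row 9 [1001]: (((0 XOR NOT 0) AND NOT 0) OR 0) -> 1
  row 10 [1010]: (((0 XOR NOT 1) AND NOT 0) OR 0) -> 0
  row 11 [1011]: (((0 XOR NOT 1) AND NOT 0) OR 0) -> 0
  row 12 [1100]: (((1 XOR NOT 0) AND NOT 1) OR 1) -> 1
  row 13 [1101]: (((1 XOR NOT 0) AND NOT 1) OR 1) -> 1
  row 14 [1110]: (((1 XOR NOT 1) AND NOT 1) OR 1) -> 1
  row 15 [1111]: (((1 XOR NOT 1) AND NOT 1) OR 1) -> 1
Full result column, 4 rows per line (P1,P2 fixed per line; P3,P4 runs 00..11 left to right):
  rows 0-3 [P1,P2=00]: 1100  = hex C
  rows 4-7 [P1,P2=01]: 1111  = hex F
  rows 8-11 [P1,P2=10]: 1100  = hex C
  rows 12-15 [P1,P2=11]: 1111  = hex F
Output column (row 0 .. row 15) = 1100111111001111
Output column grouped in 4s = 1100 1111 1100 1111 = 0xCFCF
Convert to decimal digit by digit (value = value*16 + digit):
  C -> 12
  12*16 + 15 (F) = 207
  207*16 + 12 (C) = 3324
  3324*16 + 15 (F) = 53199
Decimal = 53199

53199


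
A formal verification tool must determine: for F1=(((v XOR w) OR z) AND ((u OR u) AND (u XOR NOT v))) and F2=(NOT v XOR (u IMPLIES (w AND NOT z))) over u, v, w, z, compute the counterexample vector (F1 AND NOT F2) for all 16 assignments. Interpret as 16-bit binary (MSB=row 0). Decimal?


F1 = (((v XOR w) OR z) AND ((u OR u) AND (u XOR NOT v)))
F2 = (NOT v XOR (u IMPLIES (w AND NOT z)))
Counterexample to F1=>F2 is where F1=1 and F2=0.
Evaluate each row (bits = u,v,w,z, MSB first):
  row 0 [0000]: F1=0 F2=0 -> F1&~F2 -> 0
  row 1 [0001]: F1=0 F2=0 -> F1&~F2 -> 0
  row 2 [0010]: F1=0 F2=0 -> F1&~F2 -> 0
  row 3 [0011]: F1=0 F2=0 -> F1&~F2 -> 0
  row 4 [0100]: F1=0 F2=1 -> F1&~F2 -> 0
  row 5 [0101]: F1=0 F2=1 -> F1&~F2 -> 0
  row 6 [0110]: F1=0 F2=1 -> F1&~F2 -> 0
  row 7 [0111]: F1=0 F2=1 -> F1&~F2 -> 0
  row 8 [1000]: F1=0 F2=1 -> F1&~F2 -> 0
  row 9 [1001]: F1=0 F2=1 -> F1&~F2 -> 0
  row 10 [1010]: F1=0 F2=0 -> F1&~F2 -> 0
  row 11 [1011]: F1=0 F2=1 -> F1&~F2 -> 0
  row 12 [1100]: F1=1 F2=0 -> F1&~F2 -> 1
  row 13 [1101]: F1=1 F2=0 -> F1&~F2 -> 1
  row 14 [1110]: F1=0 F2=1 -> F1&~F2 -> 0
  row 15 [1111]: F1=1 F2=0 -> F1&~F2 -> 1
Full result column, 4 rows per line (u,v fixed per line; w,z runs 00..11 left to right):
  rows 0-3 [u,v=00]: 0000  = hex 0
  rows 4-7 [u,v=01]: 0000  = hex 0
  rows 8-11 [u,v=10]: 0000  = hex 0
  rows 12-15 [u,v=11]: 1101  = hex D
Counterexample vector (row 0 .. row 15) = 0000000000001101
Output column grouped in 4s = 0000 0000 0000 1101 = 0x000D
Convert to decimal digit by digit (value = value*16 + digit):
  0 -> 0
  0*16 + 0 = 0
  0*16 + 0 = 0
  0*16 + 13 (D) = 13
Decimal = 13

13


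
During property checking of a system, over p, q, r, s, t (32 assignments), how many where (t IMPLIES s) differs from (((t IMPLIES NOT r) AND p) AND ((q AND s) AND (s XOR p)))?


F1 = (t IMPLIES s)
F2 = (((t IMPLIES NOT r) AND p) AND ((q AND s) AND (s XOR p)))
Evaluate both on each of 32 rows (bits = p,q,r,s,t):
  row 0 [00000]: F1=1 F2=0 (differ) -> 1
  row 1 [00001]: F1=0 F2=0 -> 0
  row 2 [00010]: F1=1 F2=0 (differ) -> 1
  row 3 [00011]: F1=1 F2=0 (differ) -> 1
  row 4 [00100]: F1=1 F2=0 (differ) -> 1
  row 5 [00101]: F1=0 F2=0 -> 0
  row 6 [00110]: F1=1 F2=0 (differ) -> 1
  row 7 [00111]: F1=1 F2=0 (differ) -> 1
  row 8 [01000]: F1=1 F2=0 (differ) -> 1
  row 9 [01001]: F1=0 F2=0 -> 0
  row 10 [01010]: F1=1 F2=0 (differ) -> 1
  row 11 [01011]: F1=1 F2=0 (differ) -> 1
  row 12 [01100]: F1=1 F2=0 (differ) -> 1
  row 13 [01101]: F1=0 F2=0 -> 0
  row 14 [01110]: F1=1 F2=0 (differ) -> 1
  row 15 [01111]: F1=1 F2=0 (differ) -> 1
  row 16 [10000]: F1=1 F2=0 (differ) -> 1
  row 17 [10001]: F1=0 F2=0 -> 0
  row 18 [10010]: F1=1 F2=0 (differ) -> 1
  row 19 [10011]: F1=1 F2=0 (differ) -> 1
  row 20 [10100]: F1=1 F2=0 (differ) -> 1
  row 21 [10101]: F1=0 F2=0 -> 0
  row 22 [10110]: F1=1 F2=0 (differ) -> 1
  row 23 [10111]: F1=1 F2=0 (differ) -> 1
  row 24 [11000]: F1=1 F2=0 (differ) -> 1
  row 25 [11001]: F1=0 F2=0 -> 0
  row 26 [11010]: F1=1 F2=0 (differ) -> 1
  row 27 [11011]: F1=1 F2=0 (differ) -> 1
  row 28 [11100]: F1=1 F2=0 (differ) -> 1
  row 29 [11101]: F1=0 F2=0 -> 0
  row 30 [11110]: F1=1 F2=0 (differ) -> 1
  row 31 [11111]: F1=1 F2=0 (differ) -> 1
Full result column, 8 rows per line (p,q fixed per line; r,s,t runs 000..111 left to right):
  rows 0-7 [p,q=00]: 10111011  (ones: 6)
  rows 8-15 [p,q=01]: 10111011  (ones: 6)
  rows 16-23 [p,q=10]: 10111011  (ones: 6)
  rows 24-31 [p,q=11]: 10111011  (ones: 6)
Disagreements = 6+6+6+6 = 24

24


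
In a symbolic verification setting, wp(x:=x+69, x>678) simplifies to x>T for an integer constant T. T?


Formula: wp(x:=E, P) = P[E/x] (substitute E for x in postcondition)
Step 1: Postcondition: x>678
Step 2: Substitute x+69 for x: x+69>678
Step 3: Solve for x: x > 678-69 = 609

609


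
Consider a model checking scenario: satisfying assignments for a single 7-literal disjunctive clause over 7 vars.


Step 1: Total=2^7=128
Step 2: Unsat when all 7 false: 2^0=1
Step 3: Sat=128-1=127

127


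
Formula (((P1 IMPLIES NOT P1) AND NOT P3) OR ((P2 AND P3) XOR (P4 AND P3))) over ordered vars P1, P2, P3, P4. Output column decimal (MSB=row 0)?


Formula: (((P1 IMPLIES NOT P1) AND NOT P3) OR ((P2 AND P3) XOR (P4 AND P3))) over P1, P2, P3, P4 (16 rows)
Evaluate each row (bits = P1,P2,P3,P4, MSB first):
  row 0 [0000]: (((0 IMPLIES NOT 0) AND NOT 0) OR ((0 AND 0) XOR (0 AND 0))) -> 1
  row 1 [0001]: (((0 IMPLIES NOT 0) AND NOT 0) OR ((0 AND 0) XOR (1 AND 0))) -> 1
  row 2 [0010]: (((0 IMPLIES NOT 0) AND NOT 1) OR ((0 AND 1) XOR (0 AND 1))) -> 0
  row 3 [0011]: (((0 IMPLIES NOT 0) AND NOT 1) OR ((0 AND 1) XOR (1 AND 1))) -> 1
  row 4 [0100]: (((0 IMPLIES NOT 0) AND NOT 0) OR ((1 AND 0) XOR (0 AND 0))) -> 1
  row 5 [0101]: (((0 IMPLIES NOT 0) AND NOT 0) OR ((1 AND 0) XOR (1 AND 0))) -> 1
  row 6 [0110]: (((0 IMPLIES NOT 0) AND NOT 1) OR ((1 AND 1) XOR (0 AND 1))) -> 1
  row 7 [0111]: (((0 IMPLIES NOT 0) AND NOT 1) OR ((1 AND 1) XOR (1 AND 1))) -> 0
  row 8 [1000]: (((1 IMPLIES NOT 1) AND NOT 0) OR ((0 AND 0) XOR (0 AND 0))) -> 0
  row 9 [1001]: (((1 IMPLIES NOT 1) AND NOT 0) OR ((0 AND 0) XOR (1 AND 0))) -> 0
  row 10 [1010]: (((1 IMPLIES NOT 1) AND NOT 1) OR ((0 AND 1) XOR (0 AND 1))) -> 0
  row 11 [1011]: (((1 IMPLIES NOT 1) AND NOT 1) OR ((0 AND 1) XOR (1 AND 1))) -> 1
  row 12 [1100]: (((1 IMPLIES NOT 1) AND NOT 0) OR ((1 AND 0) XOR (0 AND 0))) -> 0
  row 13 [1101]: (((1 IMPLIES NOT 1) AND NOT 0) OR ((1 AND 0) XOR (1 AND 0))) -> 0
  row 14 [1110]: (((1 IMPLIES NOT 1) AND NOT 1) OR ((1 AND 1) XOR (0 AND 1))) -> 1
  row 15 [1111]: (((1 IMPLIES NOT 1) AND NOT 1) OR ((1 AND 1) XOR (1 AND 1))) -> 0
Full result column, 4 rows per line (P1,P2 fixed per line; P3,P4 runs 00..11 left to right):
  rows 0-3 [P1,P2=00]: 1101  = hex D
  rows 4-7 [P1,P2=01]: 1110  = hex E
  rows 8-11 [P1,P2=10]: 0001  = hex 1
  rows 12-15 [P1,P2=11]: 0010  = hex 2
Output column (row 0 .. row 15) = 1101111000010010
Output column grouped in 4s = 1101 1110 0001 0010 = 0xDE12
Convert to decimal digit by digit (value = value*16 + digit):
  D -> 13
  13*16 + 14 (E) = 222
  222*16 + 1 = 3553
  3553*16 + 2 = 56850
Decimal = 56850

56850


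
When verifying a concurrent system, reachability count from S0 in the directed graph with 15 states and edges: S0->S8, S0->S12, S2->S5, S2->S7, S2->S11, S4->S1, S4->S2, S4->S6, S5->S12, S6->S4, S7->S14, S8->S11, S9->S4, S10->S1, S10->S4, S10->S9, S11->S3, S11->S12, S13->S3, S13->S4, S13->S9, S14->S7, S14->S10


BFS from S0:
  layer 0: {S0}
  layer 1: {S8, S12}
  layer 2: {S11}
  layer 3: {S3}
Reachable set: {S0, S3, S8, S11, S12}
Count = 5

5


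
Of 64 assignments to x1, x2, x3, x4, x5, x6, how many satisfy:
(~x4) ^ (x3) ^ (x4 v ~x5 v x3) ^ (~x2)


CNF with 4 clauses over 6 vars (64 assignments).
An assignment satisfies CNF iff every clause has >=1 true literal.
Check each row (bits = x1,x2,x3,x4,x5,x6; clause T/F shown):
  row 0 [000000]: clauses=TFTT -> 0
  row 1 [000001]: clauses=TFTT -> 0
  row 2 [000010]: clauses=TFFT -> 0
  row 3 [000011]: clauses=TFFT -> 0
  row 4 [000100]: clauses=FFTT -> 0
  (every remaining row is evaluated the same way; all 64 results are listed next)
Full result column, 8 rows per line (x1,x2,x3 fixed per line; x4,x5,x6 runs 000..111 left to right):
  rows 0-7 [x1,x2,x3=000]: 00000000  (ones: 0)
  rows 8-15 [x1,x2,x3=001]: 11110000  (ones: 4)
  rows 16-23 [x1,x2,x3=010]: 00000000  (ones: 0)
  rows 24-31 [x1,x2,x3=011]: 00000000  (ones: 0)
  rows 32-39 [x1,x2,x3=100]: 00000000  (ones: 0)
  rows 40-47 [x1,x2,x3=101]: 11110000  (ones: 4)
  rows 48-55 [x1,x2,x3=110]: 00000000  (ones: 0)
  rows 56-63 [x1,x2,x3=111]: 00000000  (ones: 0)
Satisfying assignments = 0+4+0+0+0+4+0+0 = 8

8


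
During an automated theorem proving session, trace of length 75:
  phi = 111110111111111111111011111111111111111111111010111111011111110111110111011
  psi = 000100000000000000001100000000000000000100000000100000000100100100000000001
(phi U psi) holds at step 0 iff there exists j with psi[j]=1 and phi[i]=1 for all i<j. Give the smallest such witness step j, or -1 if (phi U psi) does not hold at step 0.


(phi U psi) at 0: need smallest j with psi[j]=1 and phi[i]=1 for all i in [0,j).
Scan from step 0:
  step 0: phi=1, psi=0 -> continue
  step 1: phi=1, psi=0 -> continue
  step 2: phi=1, psi=0 -> continue
  step 3: psi=1 and phi held for [0,3) -> witness found
Witness step = 3

3


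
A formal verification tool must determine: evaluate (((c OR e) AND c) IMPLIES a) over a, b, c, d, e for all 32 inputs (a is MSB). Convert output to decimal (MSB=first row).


Formula: (((c OR e) AND c) IMPLIES a) over a, b, c, d, e (32 rows)
Evaluate each row (bits = a,b,c,d,e, MSB first):
  row 0 [00000]: (((0 OR 0) AND 0) IMPLIES 0) -> 1
  row 1 [00001]: (((0 OR 1) AND 0) IMPLIES 0) -> 1
  row 2 [00010]: (((0 OR 0) AND 0) IMPLIES 0) -> 1
  row 3 [00011]: (((0 OR 1) AND 0) IMPLIES 0) -> 1
  row 4 [00100]: (((1 OR 0) AND 1) IMPLIES 0) -> 0
  row 5 [00101]: (((1 OR 1) AND 1) IMPLIES 0) -> 0
  row 6 [00110]: (((1 OR 0) AND 1) IMPLIES 0) -> 0
  row 7 [00111]: (((1 OR 1) AND 1) IMPLIES 0) -> 0
  row 8 [01000]: (((0 OR 0) AND 0) IMPLIES 0) -> 1
  row 9 [01001]: (((0 OR 1) AND 0) IMPLIES 0) -> 1
  row 10 [01010]: (((0 OR 0) AND 0) IMPLIES 0) -> 1
  row 11 [01011]: (((0 OR 1) AND 0) IMPLIES 0) -> 1
  row 12 [01100]: (((1 OR 0) AND 1) IMPLIES 0) -> 0
  row 13 [01101]: (((1 OR 1) AND 1) IMPLIES 0) -> 0
  row 14 [01110]: (((1 OR 0) AND 1) IMPLIES 0) -> 0
  row 15 [01111]: (((1 OR 1) AND 1) IMPLIES 0) -> 0
  row 16 [10000]: (((0 OR 0) AND 0) IMPLIES 1) -> 1
  row 17 [10001]: (((0 OR 1) AND 0) IMPLIES 1) -> 1
  row 18 [10010]: (((0 OR 0) AND 0) IMPLIES 1) -> 1
  row 19 [10011]: (((0 OR 1) AND 0) IMPLIES 1) -> 1
  row 20 [10100]: (((1 OR 0) AND 1) IMPLIES 1) -> 1
  row 21 [10101]: (((1 OR 1) AND 1) IMPLIES 1) -> 1
  row 22 [10110]: (((1 OR 0) AND 1) IMPLIES 1) -> 1
  row 23 [10111]: (((1 OR 1) AND 1) IMPLIES 1) -> 1
  row 24 [11000]: (((0 OR 0) AND 0) IMPLIES 1) -> 1
  row 25 [11001]: (((0 OR 1) AND 0) IMPLIES 1) -> 1
  row 26 [11010]: (((0 OR 0) AND 0) IMPLIES 1) -> 1
  row 27 [11011]: (((0 OR 1) AND 0) IMPLIES 1) -> 1
  row 28 [11100]: (((1 OR 0) AND 1) IMPLIES 1) -> 1
  row 29 [11101]: (((1 OR 1) AND 1) IMPLIES 1) -> 1
  row 30 [11110]: (((1 OR 0) AND 1) IMPLIES 1) -> 1
  row 31 [11111]: (((1 OR 1) AND 1) IMPLIES 1) -> 1
Full result column, 4 rows per line (a,b,c fixed per line; d,e runs 00..11 left to right):
  rows 0-3 [a,b,c=000]: 1111  = hex F
  rows 4-7 [a,b,c=001]: 0000  = hex 0
  rows 8-11 [a,b,c=010]: 1111  = hex F
  rows 12-15 [a,b,c=011]: 0000  = hex 0
  rows 16-19 [a,b,c=100]: 1111  = hex F
  rows 20-23 [a,b,c=101]: 1111  = hex F
  rows 24-27 [a,b,c=110]: 1111  = hex F
  rows 28-31 [a,b,c=111]: 1111  = hex F
Output column (row 0 .. row 31) = 11110000111100001111111111111111
Output column grouped in 4s = 1111 0000 1111 0000 1111 1111 1111 1111 = 0xF0F0FFFF
Convert to decimal digit by digit (value = value*16 + digit):
  F -> 15
  15*16 + 0 = 240
  240*16 + 15 (F) = 3855
  3855*16 + 0 = 61680
  61680*16 + 15 (F) = 986895
  986895*16 + 15 (F) = 15790335
  15790335*16 + 15 (F) = 252645375
  252645375*16 + 15 (F) = 4042326015
Decimal = 4042326015

4042326015


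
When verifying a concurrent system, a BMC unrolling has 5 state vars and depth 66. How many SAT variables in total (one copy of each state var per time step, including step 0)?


BMC unrolls to depth k, creating one copy of each state var for steps 0..k.
Step count = 66 + 1 = 67 (steps 0 through 66)
Vars per step = 5
Total = 5 * 67 = 335

335


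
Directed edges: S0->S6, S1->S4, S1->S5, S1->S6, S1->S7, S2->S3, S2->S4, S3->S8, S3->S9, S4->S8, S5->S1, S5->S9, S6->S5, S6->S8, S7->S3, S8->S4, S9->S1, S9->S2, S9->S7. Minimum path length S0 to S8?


BFS layer-by-layer from S0:
  dist 0: {S0}
  dist 1: {S6}
  dist 2: {S5, S8}
  -> S8 reached at distance 2
Shortest path length = 2

2


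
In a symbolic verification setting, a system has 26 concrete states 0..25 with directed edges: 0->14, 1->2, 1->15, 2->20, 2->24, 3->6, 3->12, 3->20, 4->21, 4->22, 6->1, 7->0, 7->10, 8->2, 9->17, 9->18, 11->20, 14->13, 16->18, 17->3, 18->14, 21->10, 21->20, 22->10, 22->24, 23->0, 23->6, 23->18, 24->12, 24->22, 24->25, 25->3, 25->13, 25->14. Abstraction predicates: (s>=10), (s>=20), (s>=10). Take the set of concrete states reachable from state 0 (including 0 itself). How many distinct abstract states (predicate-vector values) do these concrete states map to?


BFS from 0:
Concrete reachable: {0, 13, 14}
Abstract via predicates (s>=10), (s>=20), (s>=10):
  (0,0,0) <- {0}
  (1,0,1) <- {13, 14}
Distinct abstract states = 2

2


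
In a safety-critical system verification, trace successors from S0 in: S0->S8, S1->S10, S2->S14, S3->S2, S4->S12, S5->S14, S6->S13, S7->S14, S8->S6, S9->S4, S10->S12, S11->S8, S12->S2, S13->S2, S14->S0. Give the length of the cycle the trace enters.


Trace from S0 until a state repeats:
  S0 -> S8 -> S6 -> S13 -> S2 -> S14 -> S0
S0 first seen at step 0, revisited at step 6.
Cycle length = 6 - 0 = 6

6


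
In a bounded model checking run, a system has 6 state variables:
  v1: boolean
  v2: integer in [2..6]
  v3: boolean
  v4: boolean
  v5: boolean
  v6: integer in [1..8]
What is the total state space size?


State space = product of domain sizes of all variables.
Domain sizes:
  v1 (boolean): 2
  v2 (integer in [2..6]): 5
  v3 (boolean): 2
  v4 (boolean): 2
  v5 (boolean): 2
  v6 (integer in [1..8]): 8
Product = 2 * 5 * 2 * 2 * 2 * 8 = 640

640


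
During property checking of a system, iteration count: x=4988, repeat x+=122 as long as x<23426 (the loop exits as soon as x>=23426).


Step 1: x goes from 4988 toward 23426 by 122; the body runs while x<23426, so iterations = ceil((bound-start)/step)
Step 2: Distance=18438
Step 3: ceil(18438/122)=152

152


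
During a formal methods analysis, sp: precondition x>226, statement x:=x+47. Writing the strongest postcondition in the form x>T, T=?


Formula: sp(P, x:=E) = exists old_x. (x = E[old_x/x]) AND P[old_x/x] (old_x is the value of x before the assignment; eliminate old_x by solving x = E[old_x/x] for old_x)
Step 1: Precondition P: x>226, i.e. old_x > 226
Step 2: Assignment gives x = old_x + 47, so old_x = x - 47
Step 3: Substitute into P: x - 47 > 226
Step 4: Simplify: x > 226+47 = 273

273


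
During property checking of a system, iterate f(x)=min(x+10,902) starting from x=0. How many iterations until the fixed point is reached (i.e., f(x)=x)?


Step 1: x=0, cap=902, increment=10
Step 2: x grows by 10 each step until capped at 902; fixed point is x=902
Step 3: iterations = ceil(902/10) = 91

91


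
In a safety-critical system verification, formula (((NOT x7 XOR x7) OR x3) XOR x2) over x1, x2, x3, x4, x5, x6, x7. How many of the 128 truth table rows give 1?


Formula: (((NOT x7 XOR x7) OR x3) XOR x2) over 7 vars (128 rows)
Evaluate each row (x1, x2, x3, x4, x5, x6, x7 as bits, MSB first):
  row 0 [0000000]: (((NOT 0 XOR 0) OR 0) XOR 0) -> 1
  row 1 [0000001]: (((NOT 1 XOR 1) OR 0) XOR 0) -> 1
  row 2 [0000010]: (((NOT 0 XOR 0) OR 0) XOR 0) -> 1
  row 3 [0000011]: (((NOT 1 XOR 1) OR 0) XOR 0) -> 1
  row 4 [0000100]: (((NOT 0 XOR 0) OR 0) XOR 0) -> 1
  (every remaining row is evaluated the same way; all 128 results are listed next)
Full result column, 8 rows per line (x1,x2,x3,x4 fixed per line; x5,x6,x7 runs 000..111 left to right):
  rows 0-7 [x1,x2,x3,x4=0000]: 11111111  (ones: 8)
  rows 8-15 [x1,x2,x3,x4=0001]: 11111111  (ones: 8)
  rows 16-23 [x1,x2,x3,x4=0010]: 11111111  (ones: 8)
  rows 24-31 [x1,x2,x3,x4=0011]: 11111111  (ones: 8)
  rows 32-39 [x1,x2,x3,x4=0100]: 00000000  (ones: 0)
  rows 40-47 [x1,x2,x3,x4=0101]: 00000000  (ones: 0)
  rows 48-55 [x1,x2,x3,x4=0110]: 00000000  (ones: 0)
  rows 56-63 [x1,x2,x3,x4=0111]: 00000000  (ones: 0)
  rows 64-71 [x1,x2,x3,x4=1000]: 11111111  (ones: 8)
  rows 72-79 [x1,x2,x3,x4=1001]: 11111111  (ones: 8)
  rows 80-87 [x1,x2,x3,x4=1010]: 11111111  (ones: 8)
  rows 88-95 [x1,x2,x3,x4=1011]: 11111111  (ones: 8)
  rows 96-103 [x1,x2,x3,x4=1100]: 00000000  (ones: 0)
  rows 104-111 [x1,x2,x3,x4=1101]: 00000000  (ones: 0)
  rows 112-119 [x1,x2,x3,x4=1110]: 00000000  (ones: 0)
  rows 120-127 [x1,x2,x3,x4=1111]: 00000000  (ones: 0)
Count of 1-rows = 8+8+8+8+0+0+0+0+8+8+8+8+0+0+0+0 = 64

64


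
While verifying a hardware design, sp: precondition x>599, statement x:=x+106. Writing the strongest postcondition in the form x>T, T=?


Formula: sp(P, x:=E) = exists old_x. (x = E[old_x/x]) AND P[old_x/x] (old_x is the value of x before the assignment; eliminate old_x by solving x = E[old_x/x] for old_x)
Step 1: Precondition P: x>599, i.e. old_x > 599
Step 2: Assignment gives x = old_x + 106, so old_x = x - 106
Step 3: Substitute into P: x - 106 > 599
Step 4: Simplify: x > 599+106 = 705

705


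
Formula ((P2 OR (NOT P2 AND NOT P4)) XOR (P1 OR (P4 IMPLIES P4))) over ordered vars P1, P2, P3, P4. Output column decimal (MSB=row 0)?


Formula: ((P2 OR (NOT P2 AND NOT P4)) XOR (P1 OR (P4 IMPLIES P4))) over P1, P2, P3, P4 (16 rows)
Evaluate each row (bits = P1,P2,P3,P4, MSB first):
  row 0 [0000]: ((0 OR (NOT 0 AND NOT 0)) XOR (0 OR (0 IMPLIES 0))) -> 0
  row 1 [0001]: ((0 OR (NOT 0 AND NOT 1)) XOR (0 OR (1 IMPLIES 1))) -> 1
  row 2 [0010]: ((0 OR (NOT 0 AND NOT 0)) XOR (0 OR (0 IMPLIES 0))) -> 0
  row 3 [0011]: ((0 OR (NOT 0 AND NOT 1)) XOR (0 OR (1 IMPLIES 1))) -> 1
  row 4 [0100]: ((1 OR (NOT 1 AND NOT 0)) XOR (0 OR (0 IMPLIES 0))) -> 0
  row 5 [0101]: ((1 OR (NOT 1 AND NOT 1)) XOR (0 OR (1 IMPLIES 1))) -> 0
  row 6 [0110]: ((1 OR (NOT 1 AND NOT 0)) XOR (0 OR (0 IMPLIES 0))) -> 0
  row 7 [0111]: ((1 OR (NOT 1 AND NOT 1)) XOR (0 OR (1 IMPLIES 1))) -> 0
  row 8 [1000]: ((0 OR (NOT 0 AND NOT 0)) XOR (1 OR (0 IMPLIES 0))) -> 0
  row 9 [1001]: ((0 OR (NOT 0 AND NOT 1)) XOR (1 OR (1 IMPLIES 1))) -> 1
  row 10 [1010]: ((0 OR (NOT 0 AND NOT 0)) XOR (1 OR (0 IMPLIES 0))) -> 0
  row 11 [1011]: ((0 OR (NOT 0 AND NOT 1)) XOR (1 OR (1 IMPLIES 1))) -> 1
  row 12 [1100]: ((1 OR (NOT 1 AND NOT 0)) XOR (1 OR (0 IMPLIES 0))) -> 0
  row 13 [1101]: ((1 OR (NOT 1 AND NOT 1)) XOR (1 OR (1 IMPLIES 1))) -> 0
  row 14 [1110]: ((1 OR (NOT 1 AND NOT 0)) XOR (1 OR (0 IMPLIES 0))) -> 0
  row 15 [1111]: ((1 OR (NOT 1 AND NOT 1)) XOR (1 OR (1 IMPLIES 1))) -> 0
Full result column, 4 rows per line (P1,P2 fixed per line; P3,P4 runs 00..11 left to right):
  rows 0-3 [P1,P2=00]: 0101  = hex 5
  rows 4-7 [P1,P2=01]: 0000  = hex 0
  rows 8-11 [P1,P2=10]: 0101  = hex 5
  rows 12-15 [P1,P2=11]: 0000  = hex 0
Output column (row 0 .. row 15) = 0101000001010000
Output column grouped in 4s = 0101 0000 0101 0000 = 0x5050
Convert to decimal digit by digit (value = value*16 + digit):
  5 -> 5
  5*16 + 0 = 80
  80*16 + 5 = 1285
  1285*16 + 0 = 20560
Decimal = 20560

20560


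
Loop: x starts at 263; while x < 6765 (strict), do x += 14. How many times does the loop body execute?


Step 1: x goes from 263 toward 6765 by 14; the body runs while x<6765, so iterations = ceil((bound-start)/step)
Step 2: Distance=6502
Step 3: ceil(6502/14)=465

465


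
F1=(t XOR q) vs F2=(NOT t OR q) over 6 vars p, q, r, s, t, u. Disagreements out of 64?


F1 = (t XOR q)
F2 = (NOT t OR q)
Evaluate both on each of 64 rows (bits = p,q,r,s,t,u):
  row 0 [000000]: F1=0 F2=1 (differ) -> 1
  row 1 [000001]: F1=0 F2=1 (differ) -> 1
  row 2 [000010]: F1=1 F2=0 (differ) -> 1
  row 3 [000011]: F1=1 F2=0 (differ) -> 1
  row 4 [000100]: F1=0 F2=1 (differ) -> 1
  (every remaining row is evaluated the same way; all 64 results are listed next)
Full result column, 8 rows per line (p,q,r fixed per line; s,t,u runs 000..111 left to right):
  rows 0-7 [p,q,r=000]: 11111111  (ones: 8)
  rows 8-15 [p,q,r=001]: 11111111  (ones: 8)
  rows 16-23 [p,q,r=010]: 00110011  (ones: 4)
  rows 24-31 [p,q,r=011]: 00110011  (ones: 4)
  rows 32-39 [p,q,r=100]: 11111111  (ones: 8)
  rows 40-47 [p,q,r=101]: 11111111  (ones: 8)
  rows 48-55 [p,q,r=110]: 00110011  (ones: 4)
  rows 56-63 [p,q,r=111]: 00110011  (ones: 4)
Disagreements = 8+8+4+4+8+8+4+4 = 48

48


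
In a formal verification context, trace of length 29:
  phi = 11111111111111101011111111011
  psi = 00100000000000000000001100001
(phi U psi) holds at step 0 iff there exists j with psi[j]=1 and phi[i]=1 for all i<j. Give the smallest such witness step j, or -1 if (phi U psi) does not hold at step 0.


(phi U psi) at 0: need smallest j with psi[j]=1 and phi[i]=1 for all i in [0,j).
Scan from step 0:
  step 0: phi=1, psi=0 -> continue
  step 1: phi=1, psi=0 -> continue
  step 2: psi=1 and phi held for [0,2) -> witness found
Witness step = 2

2


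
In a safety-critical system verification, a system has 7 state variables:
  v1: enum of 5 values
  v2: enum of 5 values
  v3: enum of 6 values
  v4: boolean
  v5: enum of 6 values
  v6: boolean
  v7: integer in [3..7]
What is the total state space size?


State space = product of domain sizes of all variables.
Domain sizes:
  v1 (enum of 5 values): 5
  v2 (enum of 5 values): 5
  v3 (enum of 6 values): 6
  v4 (boolean): 2
  v5 (enum of 6 values): 6
  v6 (boolean): 2
  v7 (integer in [3..7]): 5
Product = 5 * 5 * 6 * 2 * 6 * 2 * 5 = 18000

18000


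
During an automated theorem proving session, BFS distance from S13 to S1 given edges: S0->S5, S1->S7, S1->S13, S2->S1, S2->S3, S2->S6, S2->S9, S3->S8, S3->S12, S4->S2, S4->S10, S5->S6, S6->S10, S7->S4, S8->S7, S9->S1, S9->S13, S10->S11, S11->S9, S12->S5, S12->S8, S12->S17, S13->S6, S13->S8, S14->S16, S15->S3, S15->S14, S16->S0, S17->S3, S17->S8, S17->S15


BFS layer-by-layer from S13:
  dist 0: {S13}
  dist 1: {S6, S8}
  dist 2: {S7, S10}
  dist 3: {S4, S11}
  dist 4: {S2, S9}
  dist 5: {S1, S3}
  -> S1 reached at distance 5
Shortest path length = 5

5


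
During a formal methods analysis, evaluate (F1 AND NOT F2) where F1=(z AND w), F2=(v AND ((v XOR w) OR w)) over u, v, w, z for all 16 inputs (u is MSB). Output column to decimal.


F1 = (z AND w)
F2 = (v AND ((v XOR w) OR w))
Counterexample to F1=>F2 is where F1=1 and F2=0.
Evaluate each row (bits = u,v,w,z, MSB first):
  row 0 [0000]: F1=0 F2=0 -> F1&~F2 -> 0
  row 1 [0001]: F1=0 F2=0 -> F1&~F2 -> 0
  row 2 [0010]: F1=0 F2=0 -> F1&~F2 -> 0
  row 3 [0011]: F1=1 F2=0 -> F1&~F2 -> 1
  row 4 [0100]: F1=0 F2=1 -> F1&~F2 -> 0
  row 5 [0101]: F1=0 F2=1 -> F1&~F2 -> 0
  row 6 [0110]: F1=0 F2=1 -> F1&~F2 -> 0
  row 7 [0111]: F1=1 F2=1 -> F1&~F2 -> 0
  row 8 [1000]: F1=0 F2=0 -> F1&~F2 -> 0
  row 9 [1001]: F1=0 F2=0 -> F1&~F2 -> 0
  row 10 [1010]: F1=0 F2=0 -> F1&~F2 -> 0
  row 11 [1011]: F1=1 F2=0 -> F1&~F2 -> 1
  row 12 [1100]: F1=0 F2=1 -> F1&~F2 -> 0
  row 13 [1101]: F1=0 F2=1 -> F1&~F2 -> 0
  row 14 [1110]: F1=0 F2=1 -> F1&~F2 -> 0
  row 15 [1111]: F1=1 F2=1 -> F1&~F2 -> 0
Full result column, 4 rows per line (u,v fixed per line; w,z runs 00..11 left to right):
  rows 0-3 [u,v=00]: 0001  = hex 1
  rows 4-7 [u,v=01]: 0000  = hex 0
  rows 8-11 [u,v=10]: 0001  = hex 1
  rows 12-15 [u,v=11]: 0000  = hex 0
Counterexample vector (row 0 .. row 15) = 0001000000010000
Output column grouped in 4s = 0001 0000 0001 0000 = 0x1010
Convert to decimal digit by digit (value = value*16 + digit):
  1 -> 1
  1*16 + 0 = 16
  16*16 + 1 = 257
  257*16 + 0 = 4112
Decimal = 4112

4112


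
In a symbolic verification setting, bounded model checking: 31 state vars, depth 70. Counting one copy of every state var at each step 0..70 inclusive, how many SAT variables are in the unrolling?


BMC unrolls to depth k, creating one copy of each state var for steps 0..k.
Step count = 70 + 1 = 71 (steps 0 through 70)
Vars per step = 31
Total = 31 * 71 = 2201

2201


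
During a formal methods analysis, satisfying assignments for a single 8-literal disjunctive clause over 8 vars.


Step 1: Total=2^8=256
Step 2: Unsat when all 8 false: 2^0=1
Step 3: Sat=256-1=255

255


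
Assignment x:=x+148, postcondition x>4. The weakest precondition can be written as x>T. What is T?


Formula: wp(x:=E, P) = P[E/x] (substitute E for x in postcondition)
Step 1: Postcondition: x>4
Step 2: Substitute x+148 for x: x+148>4
Step 3: Solve for x: x > 4-148 = -144

-144


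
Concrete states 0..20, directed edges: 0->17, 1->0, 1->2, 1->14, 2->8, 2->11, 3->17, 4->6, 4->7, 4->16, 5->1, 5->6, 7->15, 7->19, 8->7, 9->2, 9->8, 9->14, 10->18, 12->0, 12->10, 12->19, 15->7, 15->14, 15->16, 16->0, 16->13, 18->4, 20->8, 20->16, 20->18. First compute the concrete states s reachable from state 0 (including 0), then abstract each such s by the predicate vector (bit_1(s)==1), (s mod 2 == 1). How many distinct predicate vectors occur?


BFS from 0:
Concrete reachable: {0, 17}
Abstract via predicates (bit_1(s)==1), (s mod 2 == 1):
  (0,0) <- {0}
  (0,1) <- {17}
Distinct abstract states = 2

2


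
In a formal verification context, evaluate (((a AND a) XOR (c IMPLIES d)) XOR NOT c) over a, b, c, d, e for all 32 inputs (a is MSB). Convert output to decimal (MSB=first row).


Formula: (((a AND a) XOR (c IMPLIES d)) XOR NOT c) over a, b, c, d, e (32 rows)
Evaluate each row (bits = a,b,c,d,e, MSB first):
  row 0 [00000]: (((0 AND 0) XOR (0 IMPLIES 0)) XOR NOT 0) -> 0
  row 1 [00001]: (((0 AND 0) XOR (0 IMPLIES 0)) XOR NOT 0) -> 0
  row 2 [00010]: (((0 AND 0) XOR (0 IMPLIES 1)) XOR NOT 0) -> 0
  row 3 [00011]: (((0 AND 0) XOR (0 IMPLIES 1)) XOR NOT 0) -> 0
  row 4 [00100]: (((0 AND 0) XOR (1 IMPLIES 0)) XOR NOT 1) -> 0
  row 5 [00101]: (((0 AND 0) XOR (1 IMPLIES 0)) XOR NOT 1) -> 0
  row 6 [00110]: (((0 AND 0) XOR (1 IMPLIES 1)) XOR NOT 1) -> 1
  row 7 [00111]: (((0 AND 0) XOR (1 IMPLIES 1)) XOR NOT 1) -> 1
  row 8 [01000]: (((0 AND 0) XOR (0 IMPLIES 0)) XOR NOT 0) -> 0
  row 9 [01001]: (((0 AND 0) XOR (0 IMPLIES 0)) XOR NOT 0) -> 0
  row 10 [01010]: (((0 AND 0) XOR (0 IMPLIES 1)) XOR NOT 0) -> 0
  row 11 [01011]: (((0 AND 0) XOR (0 IMPLIES 1)) XOR NOT 0) -> 0
  row 12 [01100]: (((0 AND 0) XOR (1 IMPLIES 0)) XOR NOT 1) -> 0
  row 13 [01101]: (((0 AND 0) XOR (1 IMPLIES 0)) XOR NOT 1) -> 0
  row 14 [01110]: (((0 AND 0) XOR (1 IMPLIES 1)) XOR NOT 1) -> 1
  row 15 [01111]: (((0 AND 0) XOR (1 IMPLIES 1)) XOR NOT 1) -> 1
  row 16 [10000]: (((1 AND 1) XOR (0 IMPLIES 0)) XOR NOT 0) -> 1
  row 17 [10001]: (((1 AND 1) XOR (0 IMPLIES 0)) XOR NOT 0) -> 1
  row 18 [10010]: (((1 AND 1) XOR (0 IMPLIES 1)) XOR NOT 0) -> 1
  row 19 [10011]: (((1 AND 1) XOR (0 IMPLIES 1)) XOR NOT 0) -> 1
  row 20 [10100]: (((1 AND 1) XOR (1 IMPLIES 0)) XOR NOT 1) -> 1
  row 21 [10101]: (((1 AND 1) XOR (1 IMPLIES 0)) XOR NOT 1) -> 1
  row 22 [10110]: (((1 AND 1) XOR (1 IMPLIES 1)) XOR NOT 1) -> 0
  row 23 [10111]: (((1 AND 1) XOR (1 IMPLIES 1)) XOR NOT 1) -> 0
  row 24 [11000]: (((1 AND 1) XOR (0 IMPLIES 0)) XOR NOT 0) -> 1
  row 25 [11001]: (((1 AND 1) XOR (0 IMPLIES 0)) XOR NOT 0) -> 1
  row 26 [11010]: (((1 AND 1) XOR (0 IMPLIES 1)) XOR NOT 0) -> 1
  row 27 [11011]: (((1 AND 1) XOR (0 IMPLIES 1)) XOR NOT 0) -> 1
  row 28 [11100]: (((1 AND 1) XOR (1 IMPLIES 0)) XOR NOT 1) -> 1
  row 29 [11101]: (((1 AND 1) XOR (1 IMPLIES 0)) XOR NOT 1) -> 1
  row 30 [11110]: (((1 AND 1) XOR (1 IMPLIES 1)) XOR NOT 1) -> 0
  row 31 [11111]: (((1 AND 1) XOR (1 IMPLIES 1)) XOR NOT 1) -> 0
Full result column, 4 rows per line (a,b,c fixed per line; d,e runs 00..11 left to right):
  rows 0-3 [a,b,c=000]: 0000  = hex 0
  rows 4-7 [a,b,c=001]: 0011  = hex 3
  rows 8-11 [a,b,c=010]: 0000  = hex 0
  rows 12-15 [a,b,c=011]: 0011  = hex 3
  rows 16-19 [a,b,c=100]: 1111  = hex F
  rows 20-23 [a,b,c=101]: 1100  = hex C
  rows 24-27 [a,b,c=110]: 1111  = hex F
  rows 28-31 [a,b,c=111]: 1100  = hex C
Output column (row 0 .. row 31) = 00000011000000111111110011111100
Output column grouped in 4s = 0000 0011 0000 0011 1111 1100 1111 1100 = 0x0303FCFC
Convert to decimal digit by digit (value = value*16 + digit):
  0 -> 0
  0*16 + 3 = 3
  3*16 + 0 = 48
  48*16 + 3 = 771
  771*16 + 15 (F) = 12351
  12351*16 + 12 (C) = 197628
  197628*16 + 15 (F) = 3162063
  3162063*16 + 12 (C) = 50593020
Decimal = 50593020

50593020


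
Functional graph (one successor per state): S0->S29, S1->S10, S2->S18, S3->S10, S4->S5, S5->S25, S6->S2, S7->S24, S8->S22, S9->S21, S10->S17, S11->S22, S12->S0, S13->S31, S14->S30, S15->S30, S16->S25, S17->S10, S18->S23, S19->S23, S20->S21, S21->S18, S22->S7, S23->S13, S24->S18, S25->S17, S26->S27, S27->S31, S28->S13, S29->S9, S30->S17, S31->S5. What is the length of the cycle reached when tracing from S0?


Trace from S0 until a state repeats:
  S0 -> S29 -> S9 -> S21 -> S18 -> S23 -> S13 -> S31 -> S5 -> S25 -> S17 -> S10 -> S17
S17 first seen at step 10, revisited at step 12.
Cycle length = 12 - 10 = 2

2


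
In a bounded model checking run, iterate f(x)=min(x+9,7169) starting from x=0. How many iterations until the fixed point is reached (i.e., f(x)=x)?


Step 1: x=0, cap=7169, increment=9
Step 2: x grows by 9 each step until capped at 7169; fixed point is x=7169
Step 3: iterations = ceil(7169/9) = 797

797


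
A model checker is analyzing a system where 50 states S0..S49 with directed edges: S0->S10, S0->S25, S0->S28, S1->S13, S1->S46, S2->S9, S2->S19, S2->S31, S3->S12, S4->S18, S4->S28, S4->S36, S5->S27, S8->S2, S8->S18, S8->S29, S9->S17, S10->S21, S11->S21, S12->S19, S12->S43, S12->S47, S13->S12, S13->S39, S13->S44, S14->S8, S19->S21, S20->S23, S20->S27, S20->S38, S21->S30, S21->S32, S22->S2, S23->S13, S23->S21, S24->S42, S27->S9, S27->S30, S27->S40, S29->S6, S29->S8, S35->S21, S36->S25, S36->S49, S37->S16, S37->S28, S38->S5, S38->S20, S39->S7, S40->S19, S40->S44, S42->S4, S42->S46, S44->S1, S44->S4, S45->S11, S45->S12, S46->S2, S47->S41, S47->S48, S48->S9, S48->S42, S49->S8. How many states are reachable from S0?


BFS from S0:
  layer 0: {S0}
  layer 1: {S10, S25, S28}
  layer 2: {S21}
  layer 3: {S30, S32}
Reachable set: {S0, S10, S21, S25, S28, S30, S32}
Count = 7

7


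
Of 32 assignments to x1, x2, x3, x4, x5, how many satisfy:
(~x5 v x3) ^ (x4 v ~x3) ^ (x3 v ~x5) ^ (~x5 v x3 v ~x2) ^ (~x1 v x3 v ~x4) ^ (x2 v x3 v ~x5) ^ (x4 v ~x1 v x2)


CNF with 7 clauses over 5 vars (32 assignments).
An assignment satisfies CNF iff every clause has >=1 true literal.
Check each row (bits = x1,x2,x3,x4,x5; clause T/F shown):
  row 0 [00000]: clauses=TTTTTTT -> 1
  row 1 [00001]: clauses=FTFTTFT -> 0
  row 2 [00010]: clauses=TTTTTTT -> 1
  row 3 [00011]: clauses=FTFTTFT -> 0
  row 4 [00100]: clauses=TFTTTTT -> 0
  row 5 [00101]: clauses=TFTTTTT -> 0
  row 6 [00110]: clauses=TTTTTTT -> 1
  row 7 [00111]: clauses=TTTTTTT -> 1
  row 8 [01000]: clauses=TTTTTTT -> 1
  row 9 [01001]: clauses=FTFFTTT -> 0
  row 10 [01010]: clauses=TTTTTTT -> 1
  row 11 [01011]: clauses=FTFFTTT -> 0
  row 12 [01100]: clauses=TFTTTTT -> 0
  row 13 [01101]: clauses=TFTTTTT -> 0
  row 14 [01110]: clauses=TTTTTTT -> 1
  row 15 [01111]: clauses=TTTTTTT -> 1
  row 16 [10000]: clauses=TTTTTTF -> 0
  row 17 [10001]: clauses=FTFTTFF -> 0
  row 18 [10010]: clauses=TTTTFTT -> 0
  row 19 [10011]: clauses=FTFTFFT -> 0
  row 20 [10100]: clauses=TFTTTTF -> 0
  row 21 [10101]: clauses=TFTTTTF -> 0
  row 22 [10110]: clauses=TTTTTTT -> 1
  row 23 [10111]: clauses=TTTTTTT -> 1
  row 24 [11000]: clauses=TTTTTTT -> 1
  row 25 [11001]: clauses=FTFFTTT -> 0
  row 26 [11010]: clauses=TTTTFTT -> 0
  row 27 [11011]: clauses=FTFFFTT -> 0
  row 28 [11100]: clauses=TFTTTTT -> 0
  row 29 [11101]: clauses=TFTTTTT -> 0
  row 30 [11110]: clauses=TTTTTTT -> 1
  row 31 [11111]: clauses=TTTTTTT -> 1
Full result column, 8 rows per line (x1,x2 fixed per line; x3,x4,x5 runs 000..111 left to right):
  rows 0-7 [x1,x2=00]: 10100011  (ones: 4)
  rows 8-15 [x1,x2=01]: 10100011  (ones: 4)
  rows 16-23 [x1,x2=10]: 00000011  (ones: 2)
  rows 24-31 [x1,x2=11]: 10000011  (ones: 3)
Satisfying assignments = 4+4+2+3 = 13

13
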